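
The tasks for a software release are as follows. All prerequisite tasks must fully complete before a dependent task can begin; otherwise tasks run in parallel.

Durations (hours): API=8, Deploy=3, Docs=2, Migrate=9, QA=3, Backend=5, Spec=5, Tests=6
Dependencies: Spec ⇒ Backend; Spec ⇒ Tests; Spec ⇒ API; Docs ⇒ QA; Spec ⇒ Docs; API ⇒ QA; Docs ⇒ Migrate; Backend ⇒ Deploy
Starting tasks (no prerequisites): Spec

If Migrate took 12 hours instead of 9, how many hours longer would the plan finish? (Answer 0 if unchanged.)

Baseline: Spec→Docs→Migrate = 5+2+9 = 16 → 16 hours.
Since Migrate is critical, the +3 change carries straight to that chain (now 19 hours).
That remains the longest chain; total 19 hours.
Change in finish: 19 − 16 = +3 hours.

3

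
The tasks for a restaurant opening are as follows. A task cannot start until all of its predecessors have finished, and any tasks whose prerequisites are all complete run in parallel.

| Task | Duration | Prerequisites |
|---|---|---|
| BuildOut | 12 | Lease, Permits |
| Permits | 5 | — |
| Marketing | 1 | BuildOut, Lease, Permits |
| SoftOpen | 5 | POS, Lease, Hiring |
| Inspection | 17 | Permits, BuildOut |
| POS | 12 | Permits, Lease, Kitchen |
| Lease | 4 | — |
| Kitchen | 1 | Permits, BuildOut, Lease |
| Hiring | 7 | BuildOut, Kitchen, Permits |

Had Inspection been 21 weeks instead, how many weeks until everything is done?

Critical path before the change: Permits→BuildOut→Kitchen→POS→SoftOpen = 5+12+1+12+5 = 35 giving 35 weeks.
Inspection has 1 week of float (longest path through it is 34).
Now Permits→BuildOut→Inspection = 5+12+21 = 38 is longest, so the finish becomes 38 weeks.

38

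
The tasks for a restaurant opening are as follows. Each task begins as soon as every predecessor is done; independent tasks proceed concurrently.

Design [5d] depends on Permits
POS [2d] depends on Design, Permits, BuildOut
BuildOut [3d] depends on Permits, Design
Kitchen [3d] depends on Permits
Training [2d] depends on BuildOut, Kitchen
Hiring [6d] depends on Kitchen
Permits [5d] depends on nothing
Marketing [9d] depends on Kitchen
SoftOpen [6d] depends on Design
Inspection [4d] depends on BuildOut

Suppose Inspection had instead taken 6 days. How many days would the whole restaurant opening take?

As given, the longest chain is Permits→Design→BuildOut→Inspection = 5+5+3+4 = 17, so the finish is 17 days.
Inspection is on the critical path; changing it to 6 makes that path 19 days.
No other chain overtakes it, so the finish is 19 days.

19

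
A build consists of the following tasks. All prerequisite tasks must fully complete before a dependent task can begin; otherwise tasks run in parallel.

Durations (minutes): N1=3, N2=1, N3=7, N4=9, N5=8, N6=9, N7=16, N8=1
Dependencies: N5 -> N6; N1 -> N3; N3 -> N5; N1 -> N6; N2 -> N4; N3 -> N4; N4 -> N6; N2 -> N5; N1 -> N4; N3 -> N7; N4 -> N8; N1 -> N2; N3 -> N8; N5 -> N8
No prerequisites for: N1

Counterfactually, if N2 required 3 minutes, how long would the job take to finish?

28

Baseline: N1→N3→N4→N6 = 3+7+9+9 = 28 → 28 minutes.
N2 is off the critical path — its longest chain is 22 minutes, giving 6 of slack.
The critical path is still N1→N3→N4→N6; finish is now 28 minutes.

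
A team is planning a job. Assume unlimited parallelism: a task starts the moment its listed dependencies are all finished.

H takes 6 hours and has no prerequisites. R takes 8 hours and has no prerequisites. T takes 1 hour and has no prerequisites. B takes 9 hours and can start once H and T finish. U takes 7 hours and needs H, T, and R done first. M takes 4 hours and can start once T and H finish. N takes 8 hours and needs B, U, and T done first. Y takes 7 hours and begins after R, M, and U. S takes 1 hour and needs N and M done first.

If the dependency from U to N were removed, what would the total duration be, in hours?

24

With the dependency in place, H→B→N→S = 6+9+8+1 = 24 sets the finish at 24 hours.
Dropping U→N doesn't change N's earliest start (15); another predecessor still binds.
The longest chain is now H→B→N→S = 6+9+8+1 = 24, so the project takes 24 hours.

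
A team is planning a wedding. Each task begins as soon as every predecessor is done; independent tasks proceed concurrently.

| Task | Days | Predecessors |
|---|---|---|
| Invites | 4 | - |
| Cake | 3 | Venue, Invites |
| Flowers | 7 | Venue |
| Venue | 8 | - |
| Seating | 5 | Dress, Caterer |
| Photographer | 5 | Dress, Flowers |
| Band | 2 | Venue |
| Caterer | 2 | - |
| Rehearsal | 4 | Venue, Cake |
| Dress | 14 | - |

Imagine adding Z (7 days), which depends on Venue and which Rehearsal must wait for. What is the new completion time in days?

Originally the plan takes 20 days.
With Z inserted, Rehearsal now waits for max(Venue, Cake, Z).
New critical path: Venue→Flowers→Photographer = 8+7+5 = 20 ⇒ 20 days.

20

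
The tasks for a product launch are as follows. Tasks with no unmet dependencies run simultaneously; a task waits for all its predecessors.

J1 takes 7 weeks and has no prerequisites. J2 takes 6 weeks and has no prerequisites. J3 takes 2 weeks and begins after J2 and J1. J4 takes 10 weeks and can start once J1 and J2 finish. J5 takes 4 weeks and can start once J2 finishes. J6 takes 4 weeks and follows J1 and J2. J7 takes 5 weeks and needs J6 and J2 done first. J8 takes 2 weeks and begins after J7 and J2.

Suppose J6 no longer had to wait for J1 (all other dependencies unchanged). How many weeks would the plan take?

Original critical path: J1→J6→J7→J8 = 7+4+5+2 = 18 ⇒ 18 weeks.
Without J1→J6, J6's earliest start moves from 7 to 6.
New critical path: J1→J4 = 7+10 = 17 ⇒ 17 weeks.

17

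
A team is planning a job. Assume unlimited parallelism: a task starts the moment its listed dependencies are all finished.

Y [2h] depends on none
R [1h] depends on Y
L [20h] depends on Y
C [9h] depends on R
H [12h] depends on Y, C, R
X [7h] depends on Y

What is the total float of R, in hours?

Critical path: Y→R→C→H = 2+1+9+12 = 24, so the finish is 24 hours.
The longest chain containing R totals 24 hours.
So R can slip 3 − 3 = 0 hours.

0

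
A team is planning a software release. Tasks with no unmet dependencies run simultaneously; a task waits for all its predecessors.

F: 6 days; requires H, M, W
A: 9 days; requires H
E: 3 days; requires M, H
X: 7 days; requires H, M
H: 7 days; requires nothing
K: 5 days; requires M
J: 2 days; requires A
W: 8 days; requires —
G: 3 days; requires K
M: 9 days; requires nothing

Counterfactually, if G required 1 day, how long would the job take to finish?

The binding path is H→A→J = 7+9+2 = 18; finish at 18 days.
G is off the critical path — its longest chain is 17 days, giving 1 of slack.
No other chain overtakes it, so the finish is 18 days.

18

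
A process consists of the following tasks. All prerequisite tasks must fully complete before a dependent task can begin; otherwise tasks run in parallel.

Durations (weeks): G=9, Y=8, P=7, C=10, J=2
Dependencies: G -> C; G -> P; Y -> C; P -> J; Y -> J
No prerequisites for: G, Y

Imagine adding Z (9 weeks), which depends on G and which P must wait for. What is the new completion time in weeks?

27

Originally the project takes 19 weeks.
With Z inserted, P now waits for max(G, Z).
New critical path: G→Z→P→J = 9+9+7+2 = 27 ⇒ 27 weeks.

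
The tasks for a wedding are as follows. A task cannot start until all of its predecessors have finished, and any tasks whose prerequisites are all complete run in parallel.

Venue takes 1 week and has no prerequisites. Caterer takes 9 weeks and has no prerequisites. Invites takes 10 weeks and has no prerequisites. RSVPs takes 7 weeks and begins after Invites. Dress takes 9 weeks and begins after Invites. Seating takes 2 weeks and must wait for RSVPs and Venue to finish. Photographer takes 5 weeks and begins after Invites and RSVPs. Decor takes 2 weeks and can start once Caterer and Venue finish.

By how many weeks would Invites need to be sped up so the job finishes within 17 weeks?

5

Current finish: 22 weeks; target: 17.
Invites is on every critical path, so each week cut from Invites cuts the finish by one (this holds down to a finish of 13).
Need 22 − 17 = 5 weeks off Invites → Invites becomes 5 weeks, finish becomes 17.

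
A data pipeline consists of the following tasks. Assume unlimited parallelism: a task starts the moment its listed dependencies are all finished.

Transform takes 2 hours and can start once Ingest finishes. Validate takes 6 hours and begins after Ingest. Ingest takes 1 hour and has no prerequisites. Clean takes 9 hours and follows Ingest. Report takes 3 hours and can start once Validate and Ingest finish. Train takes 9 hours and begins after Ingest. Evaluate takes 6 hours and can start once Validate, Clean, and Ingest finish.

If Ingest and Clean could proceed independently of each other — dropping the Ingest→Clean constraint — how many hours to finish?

Original critical path: Ingest→Clean→Evaluate = 1+9+6 = 16 ⇒ 16 hours.
Without Ingest→Clean, Clean's earliest start moves from 1 to 0.
The longest chain is now Clean→Evaluate = 9+6 = 15, so the project takes 15 hours.

15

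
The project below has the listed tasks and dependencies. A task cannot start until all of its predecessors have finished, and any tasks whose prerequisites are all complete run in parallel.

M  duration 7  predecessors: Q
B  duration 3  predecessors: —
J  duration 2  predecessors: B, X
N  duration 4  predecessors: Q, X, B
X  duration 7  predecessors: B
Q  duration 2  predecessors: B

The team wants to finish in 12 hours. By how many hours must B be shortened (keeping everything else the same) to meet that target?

2

Current finish: 14 hours; target: 12.
B is on every critical path, so each hour cut from B cuts the finish by one (this holds down to a finish of 12).
Need 14 − 12 = 2 hours off B → B becomes 1 hour, finish becomes 12.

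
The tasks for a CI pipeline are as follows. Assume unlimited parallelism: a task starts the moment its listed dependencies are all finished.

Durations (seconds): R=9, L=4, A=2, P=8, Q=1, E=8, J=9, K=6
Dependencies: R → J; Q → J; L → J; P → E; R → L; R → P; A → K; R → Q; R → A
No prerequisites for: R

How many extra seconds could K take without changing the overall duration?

R→P→E = 9+8+8 = 25 sets the makespan at 25 seconds.
K finishes as early as 17 and must finish by 25.
Slack of K = 19 − 11 = 8 seconds.

8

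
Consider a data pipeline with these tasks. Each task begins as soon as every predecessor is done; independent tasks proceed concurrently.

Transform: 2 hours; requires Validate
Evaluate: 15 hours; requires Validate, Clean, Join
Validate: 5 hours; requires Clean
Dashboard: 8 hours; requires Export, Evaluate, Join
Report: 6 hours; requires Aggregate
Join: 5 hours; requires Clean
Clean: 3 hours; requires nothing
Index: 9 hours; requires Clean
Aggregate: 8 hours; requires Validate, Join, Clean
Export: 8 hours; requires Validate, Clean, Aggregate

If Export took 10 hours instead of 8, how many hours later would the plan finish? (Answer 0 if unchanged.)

2

Baseline: Clean→Validate→Aggregate→Export→Dashboard = 3+5+8+8+8 = 32 → 32 hours.
Export is on the critical path; changing it to 10 makes that path 34 hours.
That remains the longest chain; total 34 hours.
Change in finish: 34 − 32 = +2 hours.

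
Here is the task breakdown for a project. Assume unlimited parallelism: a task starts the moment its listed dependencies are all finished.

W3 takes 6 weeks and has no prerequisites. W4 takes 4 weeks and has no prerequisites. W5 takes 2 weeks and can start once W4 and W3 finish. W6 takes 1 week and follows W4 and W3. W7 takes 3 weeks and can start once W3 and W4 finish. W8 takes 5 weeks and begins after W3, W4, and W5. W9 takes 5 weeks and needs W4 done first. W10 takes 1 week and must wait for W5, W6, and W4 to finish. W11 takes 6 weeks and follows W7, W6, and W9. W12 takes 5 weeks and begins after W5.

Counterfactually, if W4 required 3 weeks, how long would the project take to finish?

Critical path before the change: W4→W9→W11 = 4+5+6 = 15 giving 15 weeks.
Since W4 is critical, the -1 change carries straight to that chain (now 14 weeks).
New critical path: W3→W7→W11 = 6+3+6 = 15 ⇒ 15 weeks.

15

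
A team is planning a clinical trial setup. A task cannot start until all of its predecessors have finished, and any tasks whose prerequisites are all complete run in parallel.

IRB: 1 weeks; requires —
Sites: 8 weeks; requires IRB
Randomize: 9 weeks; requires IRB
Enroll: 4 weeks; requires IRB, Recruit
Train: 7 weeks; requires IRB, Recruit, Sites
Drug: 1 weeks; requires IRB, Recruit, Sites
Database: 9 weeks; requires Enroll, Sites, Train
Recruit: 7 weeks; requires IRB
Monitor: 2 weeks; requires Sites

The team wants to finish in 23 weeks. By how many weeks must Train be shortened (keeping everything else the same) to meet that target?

2

Current finish: 25 weeks; target: 23.
Train is on every critical path, so each week cut from Train cuts the finish by one (this holds down to a finish of 21).
Need 25 − 23 = 2 weeks off Train → Train becomes 5 weeks, finish becomes 23.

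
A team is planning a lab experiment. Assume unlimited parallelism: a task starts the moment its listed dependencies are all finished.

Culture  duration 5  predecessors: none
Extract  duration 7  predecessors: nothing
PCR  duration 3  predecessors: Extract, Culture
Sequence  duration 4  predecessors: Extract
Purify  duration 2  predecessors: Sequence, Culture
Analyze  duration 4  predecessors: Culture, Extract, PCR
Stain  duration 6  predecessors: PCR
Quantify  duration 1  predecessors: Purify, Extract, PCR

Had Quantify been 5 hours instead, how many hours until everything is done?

The binding path is Extract→PCR→Stain = 7+3+6 = 16; finish at 16 hours.
Quantify is off the critical path — its longest chain is 14 hours, giving 2 of slack.
Now Extract→Sequence→Purify→Quantify = 7+4+2+5 = 18 is longest, so the finish becomes 18 hours.

18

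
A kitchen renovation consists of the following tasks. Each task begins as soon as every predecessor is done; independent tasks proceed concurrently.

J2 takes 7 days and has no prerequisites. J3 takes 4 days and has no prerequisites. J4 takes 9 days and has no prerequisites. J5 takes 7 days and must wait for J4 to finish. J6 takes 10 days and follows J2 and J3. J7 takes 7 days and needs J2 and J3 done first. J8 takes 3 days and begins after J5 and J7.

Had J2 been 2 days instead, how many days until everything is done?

19

Baseline: J4→J5→J8 = 9+7+3 = 19 → 19 days.
J2 is off the critical path — its longest chain is 17 days, giving 2 of slack.
That remains the longest chain; total 19 days.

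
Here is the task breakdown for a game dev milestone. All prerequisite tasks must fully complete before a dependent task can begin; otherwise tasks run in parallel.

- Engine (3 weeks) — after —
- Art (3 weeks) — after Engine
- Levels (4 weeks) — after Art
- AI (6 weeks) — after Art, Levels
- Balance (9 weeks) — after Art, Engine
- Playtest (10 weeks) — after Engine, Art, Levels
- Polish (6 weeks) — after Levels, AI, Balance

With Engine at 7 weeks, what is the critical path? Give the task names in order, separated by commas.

Actual critical path: Engine→Art→Levels→AI→Polish = 3+3+4+6+6 = 22 ⇒ 22 weeks.
Engine lies on that path, so at 7 weeks the path becomes 26 weeks.
The critical path is still Engine→Art→Levels→AI→Polish; finish is now 26 weeks.

Engine, Art, Levels, AI, Polish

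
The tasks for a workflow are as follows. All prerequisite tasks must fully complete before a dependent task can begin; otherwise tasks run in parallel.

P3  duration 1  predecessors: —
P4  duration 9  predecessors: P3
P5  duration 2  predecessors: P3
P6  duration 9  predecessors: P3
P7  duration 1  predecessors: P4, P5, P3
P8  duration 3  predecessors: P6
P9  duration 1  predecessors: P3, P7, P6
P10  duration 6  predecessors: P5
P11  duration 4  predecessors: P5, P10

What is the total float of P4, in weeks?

The longest chain is P3→P5→P10→P11 = 1+2+6+4 = 13; overall finish 13 weeks.
The longest chain containing P4 totals 12 weeks.
Slack of P4 = 2 − 1 = 1 week.

1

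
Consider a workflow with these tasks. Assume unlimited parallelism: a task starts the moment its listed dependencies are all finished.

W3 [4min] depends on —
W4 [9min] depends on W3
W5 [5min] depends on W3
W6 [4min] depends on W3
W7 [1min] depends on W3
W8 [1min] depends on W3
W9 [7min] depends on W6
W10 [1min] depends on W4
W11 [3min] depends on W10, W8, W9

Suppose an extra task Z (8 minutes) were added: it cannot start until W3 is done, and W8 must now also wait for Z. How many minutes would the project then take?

18

Originally the project takes 18 minutes.
With Z inserted, W8 now waits for max(W3, Z).
New critical path: W3→W6→W9→W11 = 4+4+7+3 = 18 ⇒ 18 minutes.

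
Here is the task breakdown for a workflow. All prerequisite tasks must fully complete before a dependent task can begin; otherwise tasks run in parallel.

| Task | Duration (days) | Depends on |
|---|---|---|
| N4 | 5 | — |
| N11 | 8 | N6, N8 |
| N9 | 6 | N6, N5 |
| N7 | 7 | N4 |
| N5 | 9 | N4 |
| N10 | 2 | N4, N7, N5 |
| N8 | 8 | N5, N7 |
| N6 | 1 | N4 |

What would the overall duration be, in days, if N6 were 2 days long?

Actual critical path: N4→N5→N8→N11 = 5+9+8+8 = 30 ⇒ 30 days.
N6 has 16 days of float (longest path through it is 14).
The critical path is still N4→N5→N8→N11; finish is now 30 days.

30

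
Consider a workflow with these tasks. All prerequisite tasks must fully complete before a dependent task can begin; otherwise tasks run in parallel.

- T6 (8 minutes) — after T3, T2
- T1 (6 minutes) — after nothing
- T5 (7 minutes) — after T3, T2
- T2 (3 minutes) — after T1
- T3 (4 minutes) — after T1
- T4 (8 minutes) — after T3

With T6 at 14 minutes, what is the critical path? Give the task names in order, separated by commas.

Actual critical path: T1→T3→T6 = 6+4+8 = 18 ⇒ 18 minutes.
T6 is on the critical path; changing it to 14 makes that path 24 minutes.
That remains the longest chain; total 24 minutes.

T1, T3, T6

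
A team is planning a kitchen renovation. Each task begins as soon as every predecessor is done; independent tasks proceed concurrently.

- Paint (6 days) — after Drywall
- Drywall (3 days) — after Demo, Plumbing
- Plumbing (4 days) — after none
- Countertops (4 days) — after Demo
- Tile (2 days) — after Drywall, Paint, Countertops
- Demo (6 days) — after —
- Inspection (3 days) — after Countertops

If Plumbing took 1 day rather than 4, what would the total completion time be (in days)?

Critical path before the change: Demo→Drywall→Paint→Tile = 6+3+6+2 = 17 giving 17 days.
Plumbing has 2 days of float (longest path through it is 15).
The critical path is still Demo→Drywall→Paint→Tile; finish is now 17 days.

17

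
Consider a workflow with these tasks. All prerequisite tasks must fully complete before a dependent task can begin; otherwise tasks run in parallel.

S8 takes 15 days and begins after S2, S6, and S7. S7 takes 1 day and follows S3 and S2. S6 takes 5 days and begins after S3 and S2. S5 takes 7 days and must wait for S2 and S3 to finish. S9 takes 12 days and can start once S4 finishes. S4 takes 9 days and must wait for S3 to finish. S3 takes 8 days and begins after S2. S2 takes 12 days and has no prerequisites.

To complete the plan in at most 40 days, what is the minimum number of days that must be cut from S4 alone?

Current finish: 41 days; target: 40.
S4 is on every critical path, so each day cut from S4 cuts the finish by one (this holds down to a finish of 40).
Need 41 − 40 = 1 day off S4 → S4 becomes 8 days, finish becomes 40.

1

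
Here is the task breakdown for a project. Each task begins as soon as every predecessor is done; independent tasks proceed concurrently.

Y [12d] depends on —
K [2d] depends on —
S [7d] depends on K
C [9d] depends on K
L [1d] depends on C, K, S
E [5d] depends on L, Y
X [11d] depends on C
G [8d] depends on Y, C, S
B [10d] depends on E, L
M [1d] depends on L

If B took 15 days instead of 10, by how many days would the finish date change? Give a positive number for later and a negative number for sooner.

Actual critical path: Y→E→B = 12+5+10 = 27 ⇒ 27 days.
Since B is critical, the +5 change carries straight to that chain (now 32 days).
No other chain overtakes it, so the finish is 32 days.
Change in finish: 32 − 27 = +5 days.

5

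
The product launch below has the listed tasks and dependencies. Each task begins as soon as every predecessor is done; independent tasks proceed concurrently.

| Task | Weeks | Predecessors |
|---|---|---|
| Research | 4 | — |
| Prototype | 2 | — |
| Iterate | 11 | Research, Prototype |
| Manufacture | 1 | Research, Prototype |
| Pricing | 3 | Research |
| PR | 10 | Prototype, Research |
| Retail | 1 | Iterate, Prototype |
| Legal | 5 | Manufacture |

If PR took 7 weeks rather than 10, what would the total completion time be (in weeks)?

Baseline: Research→Iterate→Retail = 4+11+1 = 16 → 16 weeks.
PR has 2 weeks of float (longest path through it is 14).
The critical path is still Research→Iterate→Retail; finish is now 16 weeks.

16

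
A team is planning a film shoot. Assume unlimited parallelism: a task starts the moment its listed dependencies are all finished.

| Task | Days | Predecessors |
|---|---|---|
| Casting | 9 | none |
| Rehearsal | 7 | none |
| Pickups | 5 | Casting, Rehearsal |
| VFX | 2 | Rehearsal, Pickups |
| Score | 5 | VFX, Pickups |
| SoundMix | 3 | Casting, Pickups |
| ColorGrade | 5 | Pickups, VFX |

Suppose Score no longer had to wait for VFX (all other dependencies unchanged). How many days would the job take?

21

With the dependency in place, Casting→Pickups→VFX→Score = 9+5+2+5 = 21 sets the finish at 21 days.
Without VFX→Score, Score's earliest start moves from 16 to 14.
After: Casting→Pickups→VFX→ColorGrade = 9+5+2+5 = 21 → 21 days.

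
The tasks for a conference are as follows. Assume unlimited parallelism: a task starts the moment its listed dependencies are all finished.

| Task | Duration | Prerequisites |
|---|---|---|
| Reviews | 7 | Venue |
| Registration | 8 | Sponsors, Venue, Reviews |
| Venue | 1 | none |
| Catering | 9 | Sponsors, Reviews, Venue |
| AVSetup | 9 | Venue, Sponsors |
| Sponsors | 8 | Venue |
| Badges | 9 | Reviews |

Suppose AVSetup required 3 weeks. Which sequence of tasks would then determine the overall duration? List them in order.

The binding path is Venue→Sponsors→AVSetup = 1+8+9 = 18; finish at 18 weeks.
AVSetup lies on that path, so at 3 weeks the path becomes 12 weeks.
New critical path: Venue→Sponsors→Catering = 1+8+9 = 18 ⇒ 18 weeks.

Venue, Sponsors, Catering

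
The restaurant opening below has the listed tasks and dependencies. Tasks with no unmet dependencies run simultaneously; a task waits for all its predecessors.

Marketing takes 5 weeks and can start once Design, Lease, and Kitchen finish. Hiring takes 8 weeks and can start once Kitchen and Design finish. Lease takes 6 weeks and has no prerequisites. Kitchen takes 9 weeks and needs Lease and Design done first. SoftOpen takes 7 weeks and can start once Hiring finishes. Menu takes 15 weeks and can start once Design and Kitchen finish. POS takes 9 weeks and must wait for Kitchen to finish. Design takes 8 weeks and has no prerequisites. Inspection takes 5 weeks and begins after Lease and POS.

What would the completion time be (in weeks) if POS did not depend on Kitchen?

32

Before: longest chain Design→Kitchen→Hiring→SoftOpen = 8+9+8+7 = 32, finish 32.
Without Kitchen→POS, POS's earliest start moves from 17 to 0.
New critical path: Design→Kitchen→Hiring→SoftOpen = 8+9+8+7 = 32 ⇒ 32 weeks.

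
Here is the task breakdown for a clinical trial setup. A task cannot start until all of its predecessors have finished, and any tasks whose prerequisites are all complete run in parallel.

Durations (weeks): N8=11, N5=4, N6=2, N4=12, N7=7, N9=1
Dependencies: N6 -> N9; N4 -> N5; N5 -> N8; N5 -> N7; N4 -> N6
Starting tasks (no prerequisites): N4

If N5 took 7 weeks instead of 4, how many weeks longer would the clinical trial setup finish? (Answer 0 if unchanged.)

The binding path is N4→N5→N8 = 12+4+11 = 27; finish at 27 weeks.
Since N5 is critical, the +3 change carries straight to that chain (now 30 weeks).
That remains the longest chain; total 30 weeks.
Change in finish: 30 − 27 = +3 weeks.

3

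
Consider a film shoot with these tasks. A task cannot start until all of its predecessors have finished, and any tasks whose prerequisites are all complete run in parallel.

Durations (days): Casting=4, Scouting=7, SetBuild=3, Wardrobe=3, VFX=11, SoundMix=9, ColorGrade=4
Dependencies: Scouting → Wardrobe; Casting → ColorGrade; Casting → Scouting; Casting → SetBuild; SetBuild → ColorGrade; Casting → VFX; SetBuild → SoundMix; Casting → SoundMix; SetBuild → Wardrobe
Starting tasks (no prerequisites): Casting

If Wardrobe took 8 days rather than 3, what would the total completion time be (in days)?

19

As given, the longest chain is Casting→SetBuild→SoundMix = 4+3+9 = 16, so the finish is 16 days.
Wardrobe has 2 days of float (longest path through it is 14).
Now Casting→Scouting→Wardrobe = 4+7+8 = 19 is longest, so the finish becomes 19 days.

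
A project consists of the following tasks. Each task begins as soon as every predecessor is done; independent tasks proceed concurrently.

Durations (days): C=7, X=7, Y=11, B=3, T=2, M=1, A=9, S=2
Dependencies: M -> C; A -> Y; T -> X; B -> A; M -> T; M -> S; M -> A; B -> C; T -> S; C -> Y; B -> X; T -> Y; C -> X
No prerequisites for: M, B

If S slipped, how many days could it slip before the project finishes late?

18

Critical path: B→A→Y = 3+9+11 = 23, so the finish is 23 days.
Longest path through S: 5 days (earliest finish 5, latest finish 23).
So S can slip 23 − 5 = 18 days.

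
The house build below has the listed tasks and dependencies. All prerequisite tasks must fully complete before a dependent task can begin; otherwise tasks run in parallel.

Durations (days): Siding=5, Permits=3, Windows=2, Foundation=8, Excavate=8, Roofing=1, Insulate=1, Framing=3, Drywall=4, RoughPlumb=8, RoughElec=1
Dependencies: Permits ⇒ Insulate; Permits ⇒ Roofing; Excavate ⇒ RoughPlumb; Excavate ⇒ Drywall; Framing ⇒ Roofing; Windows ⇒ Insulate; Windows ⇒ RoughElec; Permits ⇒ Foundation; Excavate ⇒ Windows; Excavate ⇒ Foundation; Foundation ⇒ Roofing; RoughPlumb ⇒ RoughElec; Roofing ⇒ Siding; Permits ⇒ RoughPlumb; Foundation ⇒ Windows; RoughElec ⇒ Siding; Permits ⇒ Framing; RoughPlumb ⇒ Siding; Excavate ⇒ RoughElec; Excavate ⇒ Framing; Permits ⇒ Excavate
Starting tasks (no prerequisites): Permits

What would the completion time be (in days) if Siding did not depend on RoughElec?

With the dependency in place, Permits→Excavate→Foundation→Windows→RoughElec→Siding = 3+8+8+2+1+5 = 27 sets the finish at 27 days.
Without RoughElec→Siding, Siding's earliest start moves from 22 to 20.
After: Permits→Excavate→Foundation→Roofing→Siding = 3+8+8+1+5 = 25 → 25 days.

25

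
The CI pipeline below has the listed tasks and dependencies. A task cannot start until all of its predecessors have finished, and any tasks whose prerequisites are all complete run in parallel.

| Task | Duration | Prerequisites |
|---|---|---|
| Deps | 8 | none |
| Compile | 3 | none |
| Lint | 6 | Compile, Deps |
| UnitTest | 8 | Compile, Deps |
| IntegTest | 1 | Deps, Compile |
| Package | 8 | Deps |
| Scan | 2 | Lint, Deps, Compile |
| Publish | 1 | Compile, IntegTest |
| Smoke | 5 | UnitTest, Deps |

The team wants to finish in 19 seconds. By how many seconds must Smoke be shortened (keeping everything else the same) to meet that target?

Current finish: 21 seconds; target: 19.
Smoke is on every critical path, so each second cut from Smoke cuts the finish by one (this holds down to a finish of 17).
Need 21 − 19 = 2 seconds off Smoke → Smoke becomes 3 seconds, finish becomes 19.

2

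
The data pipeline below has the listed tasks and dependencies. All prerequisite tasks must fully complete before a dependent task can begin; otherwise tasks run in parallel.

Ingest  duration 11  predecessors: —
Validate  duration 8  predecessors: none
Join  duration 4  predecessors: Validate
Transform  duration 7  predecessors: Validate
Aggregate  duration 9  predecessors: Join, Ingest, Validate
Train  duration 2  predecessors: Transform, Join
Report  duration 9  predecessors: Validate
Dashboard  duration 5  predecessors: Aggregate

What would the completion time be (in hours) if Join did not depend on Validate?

Original critical path: Validate→Join→Aggregate→Dashboard = 8+4+9+5 = 26 ⇒ 26 hours.
Without Validate→Join, Join's earliest start moves from 8 to 0.
After: Ingest→Aggregate→Dashboard = 11+9+5 = 25 → 25 hours.

25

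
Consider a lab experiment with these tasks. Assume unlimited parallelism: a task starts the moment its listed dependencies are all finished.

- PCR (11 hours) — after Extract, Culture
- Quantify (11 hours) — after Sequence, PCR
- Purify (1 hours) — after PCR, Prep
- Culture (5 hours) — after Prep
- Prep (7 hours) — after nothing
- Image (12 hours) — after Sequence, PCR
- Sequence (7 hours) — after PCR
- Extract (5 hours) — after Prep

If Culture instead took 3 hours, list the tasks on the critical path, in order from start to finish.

Prep, Extract, PCR, Sequence, Image

The binding path is Prep→Culture→PCR→Sequence→Image = 7+5+11+7+12 = 42; finish at 42 hours.
Culture lies on that path, so at 3 hours the path becomes 40 hours.
Now Prep→Extract→PCR→Sequence→Image = 7+5+11+7+12 = 42 is longest, so the finish becomes 42 hours.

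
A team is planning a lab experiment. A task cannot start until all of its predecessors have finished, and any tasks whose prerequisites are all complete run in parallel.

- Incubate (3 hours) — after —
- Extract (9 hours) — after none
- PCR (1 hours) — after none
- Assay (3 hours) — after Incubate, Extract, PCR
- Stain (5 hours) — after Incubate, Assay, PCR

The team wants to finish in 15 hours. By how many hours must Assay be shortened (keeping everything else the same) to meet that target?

Current finish: 17 hours; target: 15.
Assay is on every critical path, so each hour cut from Assay cuts the finish by one (this holds down to a finish of 15).
Need 17 − 15 = 2 hours off Assay → Assay becomes 1 hour, finish becomes 15.

2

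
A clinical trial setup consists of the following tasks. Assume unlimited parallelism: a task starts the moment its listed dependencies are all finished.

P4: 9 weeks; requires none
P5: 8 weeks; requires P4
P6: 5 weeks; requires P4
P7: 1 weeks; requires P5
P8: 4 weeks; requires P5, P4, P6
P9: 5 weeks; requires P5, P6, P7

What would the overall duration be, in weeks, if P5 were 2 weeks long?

19

Baseline: P4→P5→P7→P9 = 9+8+1+5 = 23 → 23 weeks.
P5 lies on that path, so at 2 weeks the path becomes 17 weeks.
The binding chain switches to P4→P6→P9 = 9+5+5 = 19; finish 19 weeks.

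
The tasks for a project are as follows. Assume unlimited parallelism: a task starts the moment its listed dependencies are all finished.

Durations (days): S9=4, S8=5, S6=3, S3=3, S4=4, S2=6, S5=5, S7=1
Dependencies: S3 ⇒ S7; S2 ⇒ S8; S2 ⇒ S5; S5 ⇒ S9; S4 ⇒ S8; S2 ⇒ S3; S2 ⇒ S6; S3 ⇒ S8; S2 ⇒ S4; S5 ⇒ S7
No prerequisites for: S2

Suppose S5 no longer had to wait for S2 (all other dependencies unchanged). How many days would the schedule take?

Original critical path: S2→S4→S8 = 6+4+5 = 15 ⇒ 15 days.
Without S2→S5, S5's earliest start moves from 6 to 0.
After: S2→S4→S8 = 6+4+5 = 15 → 15 days.

15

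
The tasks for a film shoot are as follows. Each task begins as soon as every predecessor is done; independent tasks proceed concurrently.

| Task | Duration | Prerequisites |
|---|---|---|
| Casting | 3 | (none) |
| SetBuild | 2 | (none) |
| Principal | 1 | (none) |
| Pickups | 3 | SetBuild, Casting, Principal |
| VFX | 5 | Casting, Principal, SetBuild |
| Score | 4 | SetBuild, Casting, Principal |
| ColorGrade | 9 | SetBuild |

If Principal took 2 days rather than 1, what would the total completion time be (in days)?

11

As given, the longest chain is SetBuild→ColorGrade = 2+9 = 11, so the finish is 11 days.
Principal is off the critical path — its longest chain is 6 days, giving 5 of slack.
No other chain overtakes it, so the finish is 11 days.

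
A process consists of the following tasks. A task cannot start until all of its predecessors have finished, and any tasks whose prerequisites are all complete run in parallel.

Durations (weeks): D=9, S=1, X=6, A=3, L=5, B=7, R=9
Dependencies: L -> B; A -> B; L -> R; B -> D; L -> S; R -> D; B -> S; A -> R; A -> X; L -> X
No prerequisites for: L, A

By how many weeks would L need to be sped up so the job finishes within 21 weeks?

2

Current finish: 23 weeks; target: 21.
L is on every critical path, so each week cut from L cuts the finish by one (this holds down to a finish of 21).
Need 23 − 21 = 2 weeks off L → L becomes 3 weeks, finish becomes 21.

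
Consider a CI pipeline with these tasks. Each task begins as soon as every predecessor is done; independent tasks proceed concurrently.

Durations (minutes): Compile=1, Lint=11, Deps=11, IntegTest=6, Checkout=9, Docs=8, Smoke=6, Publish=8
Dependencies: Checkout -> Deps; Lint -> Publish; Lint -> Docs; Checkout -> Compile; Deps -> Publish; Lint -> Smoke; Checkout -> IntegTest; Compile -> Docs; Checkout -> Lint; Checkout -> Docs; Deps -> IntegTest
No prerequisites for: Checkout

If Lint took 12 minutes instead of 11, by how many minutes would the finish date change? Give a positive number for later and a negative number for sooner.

Actual critical path: Checkout→Lint→Docs = 9+11+8 = 28 ⇒ 28 minutes.
Since Lint is critical, the +1 change carries straight to that chain (now 29 minutes).
No other chain overtakes it, so the finish is 29 minutes.
Change in finish: 29 − 28 = +1 minutes.

1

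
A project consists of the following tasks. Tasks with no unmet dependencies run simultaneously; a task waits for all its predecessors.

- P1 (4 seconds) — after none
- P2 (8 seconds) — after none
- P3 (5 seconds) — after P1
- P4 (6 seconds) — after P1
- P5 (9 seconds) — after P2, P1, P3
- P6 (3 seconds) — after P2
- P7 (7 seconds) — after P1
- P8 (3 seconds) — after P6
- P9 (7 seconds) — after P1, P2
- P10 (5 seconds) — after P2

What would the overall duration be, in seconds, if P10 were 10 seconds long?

18

As given, the longest chain is P1→P3→P5 = 4+5+9 = 18, so the finish is 18 seconds.
P10 is off the critical path — its longest chain is 13 seconds, giving 5 of slack.
No other chain overtakes it, so the finish is 18 seconds.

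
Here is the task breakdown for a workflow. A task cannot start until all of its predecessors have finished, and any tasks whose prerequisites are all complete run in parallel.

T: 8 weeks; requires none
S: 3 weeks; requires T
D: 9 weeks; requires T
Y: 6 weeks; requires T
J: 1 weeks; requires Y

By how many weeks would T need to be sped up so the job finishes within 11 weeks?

6

Current finish: 17 weeks; target: 11.
T is on every critical path, so each week cut from T cuts the finish by one (this holds down to a finish of 10).
Need 17 − 11 = 6 weeks off T → T becomes 2 weeks, finish becomes 11.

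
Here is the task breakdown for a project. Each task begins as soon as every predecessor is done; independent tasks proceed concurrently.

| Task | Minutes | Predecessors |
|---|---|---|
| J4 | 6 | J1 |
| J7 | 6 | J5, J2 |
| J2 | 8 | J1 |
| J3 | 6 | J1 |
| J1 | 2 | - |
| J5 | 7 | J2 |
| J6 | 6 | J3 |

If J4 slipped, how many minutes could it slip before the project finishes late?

J1→J2→J5→J7 = 2+8+7+6 = 23 sets the makespan at 23 minutes.
The longest chain containing J4 totals 8 minutes.
Float = 23 − 8 = 15.

15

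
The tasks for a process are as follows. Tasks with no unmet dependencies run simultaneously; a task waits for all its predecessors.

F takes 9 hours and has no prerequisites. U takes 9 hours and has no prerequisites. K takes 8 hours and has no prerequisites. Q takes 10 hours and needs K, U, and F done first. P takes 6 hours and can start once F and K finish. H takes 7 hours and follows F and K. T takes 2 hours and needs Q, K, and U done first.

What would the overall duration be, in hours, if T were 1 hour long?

As given, the longest chain is F→Q→T = 9+10+2 = 21, so the finish is 21 hours.
T is on the critical path; changing it to 1 makes that path 20 hours.
That remains the longest chain; total 20 hours.

20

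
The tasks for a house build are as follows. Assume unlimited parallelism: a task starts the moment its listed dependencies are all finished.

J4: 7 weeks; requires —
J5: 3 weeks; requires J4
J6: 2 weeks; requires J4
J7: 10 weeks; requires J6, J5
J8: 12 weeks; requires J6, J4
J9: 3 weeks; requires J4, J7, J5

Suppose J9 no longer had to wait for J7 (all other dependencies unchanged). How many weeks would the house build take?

21

Original critical path: J4→J5→J7→J9 = 7+3+10+3 = 23 ⇒ 23 weeks.
Without J7→J9, J9's earliest start moves from 20 to 10.
New critical path: J4→J6→J8 = 7+2+12 = 21 ⇒ 21 weeks.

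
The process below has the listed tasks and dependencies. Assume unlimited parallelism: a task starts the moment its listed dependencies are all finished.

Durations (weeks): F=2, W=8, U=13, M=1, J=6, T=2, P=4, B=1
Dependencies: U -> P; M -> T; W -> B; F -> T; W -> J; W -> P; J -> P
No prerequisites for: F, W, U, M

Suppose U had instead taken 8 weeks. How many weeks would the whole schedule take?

As given, the longest chain is W→J→P = 8+6+4 = 18, so the finish is 18 weeks.
U has 1 week of float (longest path through it is 17).
The critical path is still W→J→P; finish is now 18 weeks.

18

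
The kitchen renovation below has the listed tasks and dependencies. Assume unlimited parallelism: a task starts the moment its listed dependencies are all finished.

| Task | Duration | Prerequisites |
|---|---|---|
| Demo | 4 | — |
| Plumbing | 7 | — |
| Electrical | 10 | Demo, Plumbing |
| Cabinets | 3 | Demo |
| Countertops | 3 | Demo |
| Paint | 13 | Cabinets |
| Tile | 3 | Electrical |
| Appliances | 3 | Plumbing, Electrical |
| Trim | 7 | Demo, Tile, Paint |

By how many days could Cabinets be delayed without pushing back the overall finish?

Critical path: Demo→Cabinets→Paint→Trim = 4+3+13+7 = 27, so the finish is 27 days.
Longest path through Cabinets: 27 days (earliest finish 7, latest finish 7).
Slack of Cabinets = 4 − 4 = 0 days.

0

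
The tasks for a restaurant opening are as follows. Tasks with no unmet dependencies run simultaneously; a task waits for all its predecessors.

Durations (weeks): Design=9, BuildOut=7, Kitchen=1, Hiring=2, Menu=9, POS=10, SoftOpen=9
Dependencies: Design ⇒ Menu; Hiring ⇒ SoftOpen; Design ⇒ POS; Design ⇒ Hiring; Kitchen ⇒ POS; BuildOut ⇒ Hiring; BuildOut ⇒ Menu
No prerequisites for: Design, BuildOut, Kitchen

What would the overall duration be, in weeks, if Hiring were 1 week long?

Actual critical path: Design→Hiring→SoftOpen = 9+2+9 = 20 ⇒ 20 weeks.
Hiring lies on that path, so at 1 week the path becomes 19 weeks.
No other chain overtakes it, so the finish is 19 weeks.

19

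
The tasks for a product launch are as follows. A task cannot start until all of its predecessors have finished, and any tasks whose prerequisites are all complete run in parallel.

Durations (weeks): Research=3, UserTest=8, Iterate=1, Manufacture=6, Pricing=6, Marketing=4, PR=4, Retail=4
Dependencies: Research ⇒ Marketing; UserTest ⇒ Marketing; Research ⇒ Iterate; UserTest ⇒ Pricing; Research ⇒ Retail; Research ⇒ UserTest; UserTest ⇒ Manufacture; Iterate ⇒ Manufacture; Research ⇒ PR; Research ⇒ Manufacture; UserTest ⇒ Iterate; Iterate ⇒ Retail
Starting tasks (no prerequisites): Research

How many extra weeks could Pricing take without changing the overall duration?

The longest chain is Research→UserTest→Iterate→Manufacture = 3+8+1+6 = 18; overall finish 18 weeks.
Longest path through Pricing: 17 weeks (earliest finish 17, latest finish 18).
Slack of Pricing = 12 − 11 = 1 week.

1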